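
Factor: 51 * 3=3^2 * 17^1=153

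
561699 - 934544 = -372845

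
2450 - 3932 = -1482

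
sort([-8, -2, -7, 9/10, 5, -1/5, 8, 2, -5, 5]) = [-8, -7, -5, -2, -1/5, 9/10, 2, 5, 5, 8]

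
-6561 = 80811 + -87372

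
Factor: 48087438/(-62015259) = -1*2^1*7^1*19^(-1)*1087987^(-1)*1144939^1 = -16029146/20671753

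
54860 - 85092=-30232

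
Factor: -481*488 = -1*2^3*13^1*37^1*61^1 = -234728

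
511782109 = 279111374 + 232670735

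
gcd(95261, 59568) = 1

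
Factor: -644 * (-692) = 2^4 * 7^1 * 23^1 * 173^1 = 445648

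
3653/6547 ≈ 0.558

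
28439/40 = 710 + 39/40 ≈ 710.98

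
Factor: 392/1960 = 5^(-1) = 1/5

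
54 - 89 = -35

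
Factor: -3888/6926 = -1*2^3*3^5*3463^(-1) = -1944/3463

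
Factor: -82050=-1*2^1*3^1*5^2*547^1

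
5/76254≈0.0000656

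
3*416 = 1248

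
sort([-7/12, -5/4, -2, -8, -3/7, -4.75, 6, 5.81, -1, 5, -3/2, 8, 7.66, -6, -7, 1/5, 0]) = [-8, -7, -6, -4.75, -2, -3/2, -5/4, -1, -7/12, -3/7, 0, 1/5, 5, 5.81, 6, 7.66, 8]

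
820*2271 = 1862220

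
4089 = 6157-2068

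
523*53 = 27719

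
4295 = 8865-4570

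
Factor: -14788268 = -1 * 2^2 * 11^1 * 47^1 * 7151^1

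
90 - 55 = 35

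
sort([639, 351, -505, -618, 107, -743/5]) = [-618, -505, -743/5, 107, 351, 639]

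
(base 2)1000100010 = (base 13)330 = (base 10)546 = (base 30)i6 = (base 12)396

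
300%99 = 3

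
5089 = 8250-3161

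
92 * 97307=8952244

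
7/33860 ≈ 0.000207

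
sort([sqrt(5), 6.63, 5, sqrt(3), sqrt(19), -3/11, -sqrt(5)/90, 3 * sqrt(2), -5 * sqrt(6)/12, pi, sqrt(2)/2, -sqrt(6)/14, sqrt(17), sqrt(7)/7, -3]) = [-3, -5 * sqrt(6)/12, -3/11, -sqrt(6)/14, -sqrt(5)/90, sqrt(7)/7, sqrt(2)/2, sqrt(3), sqrt(5), pi, sqrt(17), 3 * sqrt(2), sqrt(19), 5, 6.63]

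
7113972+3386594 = 10500566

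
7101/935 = 7 + 556/935 ≈ 7.59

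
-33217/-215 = 154 + 107/215 ≈ 154.50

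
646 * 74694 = 48252324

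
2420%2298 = 122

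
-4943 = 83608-88551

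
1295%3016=1295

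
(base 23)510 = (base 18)844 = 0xa6c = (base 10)2668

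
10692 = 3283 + 7409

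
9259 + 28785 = 38044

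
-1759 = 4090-5849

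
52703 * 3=158109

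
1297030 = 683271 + 613759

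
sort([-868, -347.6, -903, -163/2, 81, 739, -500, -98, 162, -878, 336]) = [-903, -878, -868, -500, -347.6, -98, -163/2, 81, 162, 336, 739]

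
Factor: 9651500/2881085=2^2*5^2*97^1*199^1*576217^ (-1)=1930300/576217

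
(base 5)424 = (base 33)3f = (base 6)310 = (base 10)114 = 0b1110010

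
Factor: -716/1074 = -1*2^1*3^(-1) = -2/3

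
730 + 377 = 1107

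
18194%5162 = 2708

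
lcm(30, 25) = 150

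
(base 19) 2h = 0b110111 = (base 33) 1m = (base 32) 1n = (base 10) 55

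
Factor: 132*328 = 2^5*3^1*11^1*41^1 = 43296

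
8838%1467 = 36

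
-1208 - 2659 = -3867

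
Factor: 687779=687779^1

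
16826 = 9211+7615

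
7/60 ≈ 0.117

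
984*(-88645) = -87226680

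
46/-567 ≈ -0.0811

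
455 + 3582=4037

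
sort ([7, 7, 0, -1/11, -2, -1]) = [-2, -1, -1/11, 0, 7, 7]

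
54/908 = 27/454 ≈ 0.0595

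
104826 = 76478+28348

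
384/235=1+149/235≈1.63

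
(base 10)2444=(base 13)1160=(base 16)98c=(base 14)c68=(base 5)34234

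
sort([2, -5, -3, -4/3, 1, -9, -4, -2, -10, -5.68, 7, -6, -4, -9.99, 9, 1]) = [-10, -9.99, -9, -6, -5.68, -5, -4, -4, -3, -2, -4/3, 1, 1, 2, 7, 9]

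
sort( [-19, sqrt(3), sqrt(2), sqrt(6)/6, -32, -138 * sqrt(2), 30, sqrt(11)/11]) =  [-138 * sqrt(2), -32, -19, sqrt(11)/11, sqrt(6)/6, sqrt(2), sqrt(3), 30]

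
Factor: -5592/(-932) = 2^1*3^1 = 6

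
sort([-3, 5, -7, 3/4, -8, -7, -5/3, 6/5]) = [-8, -7, -7, -3, -5/3, 3/4, 6/5, 5]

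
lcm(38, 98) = 1862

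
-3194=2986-6180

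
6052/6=3026/3 ≈ 1008.67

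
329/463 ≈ 0.711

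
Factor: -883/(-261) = 3^(-2) * 29^(-1) * 883^1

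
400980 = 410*978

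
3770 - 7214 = -3444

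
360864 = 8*45108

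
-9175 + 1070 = -8105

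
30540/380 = 80 + 7/19 ≈ 80.37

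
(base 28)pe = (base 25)13e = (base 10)714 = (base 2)1011001010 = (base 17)280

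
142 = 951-809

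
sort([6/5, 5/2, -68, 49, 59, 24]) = [-68, 6/5, 5/2, 24, 49, 59]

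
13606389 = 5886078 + 7720311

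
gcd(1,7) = 1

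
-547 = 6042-6589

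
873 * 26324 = 22980852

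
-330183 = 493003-823186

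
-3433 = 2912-6345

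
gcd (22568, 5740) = 28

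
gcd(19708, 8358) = 2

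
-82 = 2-84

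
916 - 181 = 735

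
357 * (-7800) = -2784600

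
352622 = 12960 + 339662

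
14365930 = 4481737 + 9884193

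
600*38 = 22800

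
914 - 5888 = -4974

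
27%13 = 1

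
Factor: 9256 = 2^3*13^1*89^1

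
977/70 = 13+67/70≈13.96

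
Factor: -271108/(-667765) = 2^2 * 5^(-1) * 7^(-1) * 19079^(-1) * 67777^1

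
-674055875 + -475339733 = -1149395608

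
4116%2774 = 1342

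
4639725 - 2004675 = 2635050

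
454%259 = 195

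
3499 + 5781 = 9280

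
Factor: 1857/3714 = 2^(-1) = 1/2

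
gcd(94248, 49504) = 952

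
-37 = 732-769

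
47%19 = 9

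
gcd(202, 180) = 2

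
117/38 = 3+3/38 ≈ 3.08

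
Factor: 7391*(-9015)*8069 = -1*3^1*5^1*19^1*389^1*601^1*8069^1 = -537636380685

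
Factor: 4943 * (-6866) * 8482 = -1 * 2^2 * 3433^1 * 4241^1 * 4943^1 = -287867527516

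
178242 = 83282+94960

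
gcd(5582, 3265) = 1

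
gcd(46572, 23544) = 12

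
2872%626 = 368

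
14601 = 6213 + 8388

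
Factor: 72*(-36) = -1*2^5*3^4 = -2592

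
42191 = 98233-56042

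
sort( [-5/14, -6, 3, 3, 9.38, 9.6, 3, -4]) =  [-6, -4, -5/14, 3, 3, 3, 9.38, 9.6]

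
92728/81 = 1144 + 64/81 ≈ 1144.79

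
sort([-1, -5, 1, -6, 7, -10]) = [-10, -6, -5, -1, 1, 7]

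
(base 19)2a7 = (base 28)14n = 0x397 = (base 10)919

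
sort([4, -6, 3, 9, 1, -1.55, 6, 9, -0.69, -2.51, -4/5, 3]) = [-6, -2.51, -1.55, -4/5, -0.69, 1, 3, 3, 4, 6, 9, 9]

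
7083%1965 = 1188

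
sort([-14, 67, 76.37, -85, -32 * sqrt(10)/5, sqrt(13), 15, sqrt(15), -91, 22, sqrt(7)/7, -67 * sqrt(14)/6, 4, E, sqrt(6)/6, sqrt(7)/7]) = [-91, -85, -67 * sqrt(14)/6, -32 * sqrt(10)/5, -14, sqrt(7)/7, sqrt(7)/7, sqrt(6)/6, E, sqrt(13), sqrt(15), 4, 15, 22, 67, 76.37]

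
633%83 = 52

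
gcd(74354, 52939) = 1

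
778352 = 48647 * 16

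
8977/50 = 179+27/50 = 179.54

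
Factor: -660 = -1*2^2*3^1*5^1*11^1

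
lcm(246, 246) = 246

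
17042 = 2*8521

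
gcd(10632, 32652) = 12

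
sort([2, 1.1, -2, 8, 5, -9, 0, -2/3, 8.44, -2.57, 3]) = [-9, -2.57, -2, -2/3, 0, 1.1, 2, 3, 5, 8, 8.44]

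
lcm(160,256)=1280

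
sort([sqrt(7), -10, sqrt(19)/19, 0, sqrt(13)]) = [-10, 0, sqrt(19)/19, sqrt(7), sqrt(13)]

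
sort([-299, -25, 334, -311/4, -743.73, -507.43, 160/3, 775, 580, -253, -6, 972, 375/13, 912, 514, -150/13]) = [-743.73, -507.43, -299, -253, -311/4, -25, -150/13, -6, 375/13, 160/3, 334, 514, 580, 775, 912, 972]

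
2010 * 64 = 128640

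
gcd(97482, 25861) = 11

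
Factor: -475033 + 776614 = 3^2 * 7^1 * 4787^1 = 301581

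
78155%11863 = 6977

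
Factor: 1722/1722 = 1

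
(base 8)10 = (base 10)8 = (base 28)8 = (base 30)8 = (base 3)22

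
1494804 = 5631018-4136214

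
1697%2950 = 1697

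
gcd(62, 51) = 1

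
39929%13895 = 12139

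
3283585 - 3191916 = 91669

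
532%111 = 88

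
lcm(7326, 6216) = 205128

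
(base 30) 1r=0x39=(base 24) 29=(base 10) 57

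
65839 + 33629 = 99468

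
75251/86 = 875 + 1/86 ≈ 875.01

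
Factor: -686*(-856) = 2^4*7^3*107^1 = 587216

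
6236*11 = 68596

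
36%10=6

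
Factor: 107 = 107^1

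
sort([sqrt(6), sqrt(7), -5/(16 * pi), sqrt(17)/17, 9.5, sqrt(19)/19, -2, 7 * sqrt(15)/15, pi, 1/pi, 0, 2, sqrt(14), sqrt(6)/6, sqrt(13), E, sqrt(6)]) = [-2, -5/(16 * pi), 0, sqrt(19)/19, sqrt(17)/17, 1/pi, sqrt(6)/6, 7 * sqrt(15)/15, 2, sqrt(6), sqrt(6), sqrt(7), E, pi, sqrt(13), sqrt(14), 9.5]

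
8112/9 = 901+1/3 ≈ 901.33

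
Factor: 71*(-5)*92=-1*2^2*5^1*23^1*71^1=-32660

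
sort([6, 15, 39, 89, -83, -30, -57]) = [-83, -57, -30, 6, 15, 39, 89]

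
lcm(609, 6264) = 43848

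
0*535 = 0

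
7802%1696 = 1018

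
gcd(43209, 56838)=3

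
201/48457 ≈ 0.00415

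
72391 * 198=14333418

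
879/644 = 1 + 235/644 ≈ 1.36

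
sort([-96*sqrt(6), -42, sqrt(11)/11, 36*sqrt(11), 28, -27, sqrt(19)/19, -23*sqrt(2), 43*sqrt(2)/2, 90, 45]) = [-96*sqrt(6), -42, -23*sqrt(2), -27, sqrt(19)/19, sqrt(11)/11, 28, 43*sqrt(2)/2, 45, 90, 36*sqrt(11)]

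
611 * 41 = 25051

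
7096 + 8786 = 15882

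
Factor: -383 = -1*383^1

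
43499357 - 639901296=-596401939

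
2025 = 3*675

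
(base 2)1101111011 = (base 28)13n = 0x37b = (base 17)317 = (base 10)891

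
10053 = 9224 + 829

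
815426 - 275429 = 539997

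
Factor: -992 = -1*2^5*31^1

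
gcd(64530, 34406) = 2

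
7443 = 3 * 2481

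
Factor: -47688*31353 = -1*2^3*3^2*7^1*1493^1*1987^1 = -1495161864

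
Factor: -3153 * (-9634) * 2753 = 2^1 * 3^1 * 1051^1 * 2753^1 * 4817^1 = 83625133506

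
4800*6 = 28800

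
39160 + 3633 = 42793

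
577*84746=48898442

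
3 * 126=378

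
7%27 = 7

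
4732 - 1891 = 2841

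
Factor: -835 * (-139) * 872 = 2^3 * 5^1 * 109^1 * 139^1 * 167^1 = 101208680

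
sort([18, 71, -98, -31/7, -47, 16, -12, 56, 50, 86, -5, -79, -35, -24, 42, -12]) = [-98, -79, -47, -35, -24, -12, -12, -5, -31/7, 16, 18, 42, 50, 56, 71, 86]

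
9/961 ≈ 0.00937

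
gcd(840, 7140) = 420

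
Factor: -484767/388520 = -1 * 2^(-3) * 3^2 * 5^(-1) * 11^(-1) * 61^1 = -549/440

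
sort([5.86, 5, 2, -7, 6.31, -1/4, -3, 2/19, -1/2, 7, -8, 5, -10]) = [-10, -8, -7, -3, -1/2, -1/4, 2/19, 2, 5, 5, 5.86, 6.31, 7]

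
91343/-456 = -200-143/456 ≈ -200.31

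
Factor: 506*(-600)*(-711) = 2^4*3^3*5^2*11^1*23^1*79^1 = 215859600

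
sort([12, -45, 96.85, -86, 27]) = [-86, -45, 12, 27, 96.85]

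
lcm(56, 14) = 56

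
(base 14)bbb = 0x911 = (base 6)14425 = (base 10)2321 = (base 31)2cr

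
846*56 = 47376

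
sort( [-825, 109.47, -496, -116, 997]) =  [-825, -496, -116, 109.47, 997]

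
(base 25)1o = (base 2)110001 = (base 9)54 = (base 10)49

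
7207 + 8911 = 16118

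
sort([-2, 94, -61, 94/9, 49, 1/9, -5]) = [-61, -5, -2, 1/9, 94/9, 49, 94]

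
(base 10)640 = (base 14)33a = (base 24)12g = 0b1010000000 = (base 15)2ca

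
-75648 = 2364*(-32)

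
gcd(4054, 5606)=2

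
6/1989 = 2/663 ≈ 0.00302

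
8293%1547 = 558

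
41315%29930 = 11385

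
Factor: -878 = -1*2^1*439^1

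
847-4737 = -3890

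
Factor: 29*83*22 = 2^1*11^1*29^1*83^1 = 52954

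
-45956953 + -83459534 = -129416487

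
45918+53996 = 99914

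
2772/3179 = 252/289 ≈ 0.872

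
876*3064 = 2684064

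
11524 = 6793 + 4731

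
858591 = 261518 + 597073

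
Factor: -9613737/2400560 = -1*2^(-4)*3^2*5^(-1)*7^1*37^(-1)*811^(-1)*152599^1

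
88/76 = 22/19 ≈ 1.16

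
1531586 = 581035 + 950551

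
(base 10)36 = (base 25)1b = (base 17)22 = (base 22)1e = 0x24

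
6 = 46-40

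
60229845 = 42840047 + 17389798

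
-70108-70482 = -140590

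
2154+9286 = 11440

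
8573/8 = 1071 + 5/8≈1071.63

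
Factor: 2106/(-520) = -1 * 2^(-2) * 3^4 * 5^(-1) = -81/20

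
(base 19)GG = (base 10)320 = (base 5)2240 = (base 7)635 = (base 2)101000000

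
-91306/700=-45653/350 ≈ -130.44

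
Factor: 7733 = 11^1 * 19^1 * 37^1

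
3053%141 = 92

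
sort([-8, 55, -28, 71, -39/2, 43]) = [-28, -39/2, -8, 43, 55, 71]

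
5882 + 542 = 6424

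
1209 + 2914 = 4123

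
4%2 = 0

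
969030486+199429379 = 1168459865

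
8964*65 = 582660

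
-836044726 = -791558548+-44486178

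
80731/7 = 11533 = 11533.00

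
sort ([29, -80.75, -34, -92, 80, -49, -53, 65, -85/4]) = [-92, -80.75, -53, -49, -34, -85/4, 29, 65, 80]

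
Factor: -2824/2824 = -1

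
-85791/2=-42895-1/2=-42895.50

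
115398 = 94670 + 20728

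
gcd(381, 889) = 127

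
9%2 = 1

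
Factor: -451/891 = -1*3^(-4)*41^1 = -41/81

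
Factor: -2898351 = -1 * 3^2 * 322039^1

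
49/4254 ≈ 0.0115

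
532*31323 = 16663836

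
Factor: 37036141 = 23^1*47^1*34261^1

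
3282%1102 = 1078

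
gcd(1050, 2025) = 75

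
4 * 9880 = 39520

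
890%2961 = 890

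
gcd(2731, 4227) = 1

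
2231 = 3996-1765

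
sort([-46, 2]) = [-46, 2]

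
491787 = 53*9279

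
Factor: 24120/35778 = 2^2*3^1*5^1*89^(-1) = 60/89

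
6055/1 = 6055 = 6055.00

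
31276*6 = 187656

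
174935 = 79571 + 95364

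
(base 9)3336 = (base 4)212133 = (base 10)2463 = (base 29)2qr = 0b100110011111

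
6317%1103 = 802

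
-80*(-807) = 64560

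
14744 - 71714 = -56970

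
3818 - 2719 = 1099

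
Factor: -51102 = -1*2^1*3^2*17^1*167^1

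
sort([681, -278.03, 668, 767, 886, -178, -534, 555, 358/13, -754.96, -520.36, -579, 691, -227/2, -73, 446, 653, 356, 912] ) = [-754.96, -579, -534, -520.36, -278.03, -178, -227/2, -73, 358/13, 356, 446, 555, 653, 668, 681, 691, 767, 886, 912] 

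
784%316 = 152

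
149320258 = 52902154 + 96418104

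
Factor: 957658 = 2^1*13^1*36833^1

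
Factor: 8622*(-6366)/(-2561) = 2^2*3^3*13^(-1)*197^(-1)*479^1*1061^1 = 54887652/2561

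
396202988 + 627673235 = 1023876223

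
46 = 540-494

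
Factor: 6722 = 2^1 * 3361^1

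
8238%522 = 408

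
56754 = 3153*18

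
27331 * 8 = 218648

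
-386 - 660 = -1046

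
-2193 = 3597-5790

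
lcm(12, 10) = 60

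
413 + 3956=4369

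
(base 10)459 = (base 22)kj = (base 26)hh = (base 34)dh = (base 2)111001011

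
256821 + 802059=1058880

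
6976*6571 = 45839296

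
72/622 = 36/311 ≈ 0.116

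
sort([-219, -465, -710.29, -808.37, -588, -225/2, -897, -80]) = [-897, -808.37, -710.29, -588, -465, -219, -225/2, -80]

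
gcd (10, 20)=10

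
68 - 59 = 9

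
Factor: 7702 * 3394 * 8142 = 2^3 * 3^1 * 23^1 * 59^1 * 1697^1 * 3851^1 = 212836667496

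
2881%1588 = 1293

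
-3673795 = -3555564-118231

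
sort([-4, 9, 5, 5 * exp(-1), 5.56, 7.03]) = [-4, 5 * exp(-1), 5, 5.56, 7.03, 9]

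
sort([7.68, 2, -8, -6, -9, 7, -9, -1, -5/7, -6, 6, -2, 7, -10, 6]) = [-10, -9, -9, -8, -6, -6, -2, -1, -5/7, 2, 6, 6, 7, 7, 7.68]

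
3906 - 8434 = -4528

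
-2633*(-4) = 10532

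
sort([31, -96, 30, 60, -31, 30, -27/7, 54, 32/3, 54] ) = [-96, -31, -27/7, 32/3, 30, 30, 31, 54, 54, 60] 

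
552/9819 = 184/3273 ≈ 0.0562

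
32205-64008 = -31803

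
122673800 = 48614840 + 74058960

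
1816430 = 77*23590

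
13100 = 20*655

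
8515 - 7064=1451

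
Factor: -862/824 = -1*2^(-2)*103^(-1)*431^1 = -431/412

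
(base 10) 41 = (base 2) 101001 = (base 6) 105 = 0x29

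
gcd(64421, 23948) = 1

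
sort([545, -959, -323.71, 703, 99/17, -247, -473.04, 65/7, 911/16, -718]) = [-959, -718, -473.04, -323.71, -247, 99/17, 65/7, 911/16, 545, 703]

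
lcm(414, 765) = 35190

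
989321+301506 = 1290827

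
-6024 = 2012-8036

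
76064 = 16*4754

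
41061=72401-31340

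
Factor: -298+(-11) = -1 * 3^1 * 103^1 = -309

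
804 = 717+87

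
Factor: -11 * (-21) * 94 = 2^1 * 3^1 * 7^1 * 11^1 * 47^1 = 21714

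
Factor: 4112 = 2^4*257^1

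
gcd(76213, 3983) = 1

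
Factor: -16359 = -1*3^1*7^1*19^1*41^1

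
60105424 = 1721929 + 58383495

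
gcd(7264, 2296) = 8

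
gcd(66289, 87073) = 1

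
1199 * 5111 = 6128089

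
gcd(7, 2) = 1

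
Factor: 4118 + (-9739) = -1*7^1*11^1*73^1 = -5621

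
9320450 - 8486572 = 833878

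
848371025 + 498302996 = 1346674021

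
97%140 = 97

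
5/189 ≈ 0.0265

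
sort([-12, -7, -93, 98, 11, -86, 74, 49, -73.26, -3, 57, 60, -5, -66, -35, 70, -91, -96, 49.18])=[-96, -93, -91, -86, -73.26, -66, -35, -12, -7, -5, -3, 11, 49, 49.18, 57, 60, 70, 74, 98]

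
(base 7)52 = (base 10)37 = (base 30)17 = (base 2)100101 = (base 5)122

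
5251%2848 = 2403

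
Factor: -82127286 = -1 * 2^1 * 3^2 * 4562627^1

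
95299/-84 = -1134 - 43/84 ≈ -1134.51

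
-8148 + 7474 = -674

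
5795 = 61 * 95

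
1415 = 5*283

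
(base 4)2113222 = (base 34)8dg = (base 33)8u4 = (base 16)25ea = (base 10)9706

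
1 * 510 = 510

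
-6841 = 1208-8049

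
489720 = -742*(-660)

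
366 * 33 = 12078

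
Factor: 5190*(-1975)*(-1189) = 2^1*3^1*5^3*29^1*41^1*79^1*173^1 = 12187547250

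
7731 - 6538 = 1193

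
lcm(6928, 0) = 0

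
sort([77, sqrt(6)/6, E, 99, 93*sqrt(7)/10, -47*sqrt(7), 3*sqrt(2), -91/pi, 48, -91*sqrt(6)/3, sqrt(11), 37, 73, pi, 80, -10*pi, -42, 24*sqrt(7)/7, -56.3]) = [-47*sqrt(7), -91*sqrt(6)/3, -56.3, -42, -10*pi, -91/pi, sqrt(6)/6, E, pi, sqrt(11), 3*sqrt(2), 24*sqrt(7)/7, 93*sqrt(7)/10, 37, 48, 73, 77, 80, 99]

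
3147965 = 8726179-5578214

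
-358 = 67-425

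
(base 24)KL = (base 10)501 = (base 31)G5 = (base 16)1F5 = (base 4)13311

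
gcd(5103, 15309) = 5103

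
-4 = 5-9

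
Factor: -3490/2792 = -1 * 2^(-2) * 5^1 = -5/4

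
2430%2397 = 33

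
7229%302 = 283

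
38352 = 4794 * 8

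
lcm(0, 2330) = 0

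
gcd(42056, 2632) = 56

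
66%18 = 12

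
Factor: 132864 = 2^8*3^1*173^1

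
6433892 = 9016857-2582965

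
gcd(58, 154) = 2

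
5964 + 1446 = 7410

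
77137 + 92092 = 169229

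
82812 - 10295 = 72517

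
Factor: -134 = -1 * 2^1 * 67^1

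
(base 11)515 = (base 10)621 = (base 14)325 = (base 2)1001101101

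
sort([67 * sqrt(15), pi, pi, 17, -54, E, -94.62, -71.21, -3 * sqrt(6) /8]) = [-94.62, -71.21, -54, -3 * sqrt(6) /8, E, pi, pi, 17, 67 * sqrt(15)]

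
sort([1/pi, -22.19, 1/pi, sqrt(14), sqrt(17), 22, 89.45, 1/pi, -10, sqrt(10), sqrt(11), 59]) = [-22.19, -10, 1/pi, 1/pi, 1/pi, sqrt(10), sqrt(11), sqrt(14), sqrt(17), 22, 59, 89.45]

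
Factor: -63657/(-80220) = 2^(-2)*3^1*5^(-1)*7^(-1)*11^1*191^(-1)*643^1 = 21219/26740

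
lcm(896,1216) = 17024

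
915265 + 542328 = 1457593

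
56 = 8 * 7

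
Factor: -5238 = -1 * 2^1 * 3^3 * 97^1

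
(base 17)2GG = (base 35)OQ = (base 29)10P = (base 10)866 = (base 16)362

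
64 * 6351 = 406464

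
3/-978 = -1/326 ≈ -0.00307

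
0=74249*0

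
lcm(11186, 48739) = 682346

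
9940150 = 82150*121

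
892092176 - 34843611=857248565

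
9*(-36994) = -332946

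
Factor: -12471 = -1 * 3^1 * 4157^1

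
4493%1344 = 461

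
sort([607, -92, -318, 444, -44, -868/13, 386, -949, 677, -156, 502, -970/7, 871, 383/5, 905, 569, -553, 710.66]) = [-949, -553, -318, -156, -970/7, -92, -868/13, -44, 383/5, 386, 444, 502, 569, 607, 677, 710.66, 871, 905]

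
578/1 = 578 = 578.00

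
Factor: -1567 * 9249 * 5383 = -1 * 3^1 * 7^1 * 769^1 * 1567^1 * 3083^1 = -78016804089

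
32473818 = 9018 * 3601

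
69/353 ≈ 0.195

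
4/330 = 2/165 ≈ 0.0121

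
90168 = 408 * 221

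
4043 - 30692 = -26649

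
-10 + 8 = -2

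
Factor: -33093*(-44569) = 3^2*7^1*3677^1*6367^1 = 1474921917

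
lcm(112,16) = 112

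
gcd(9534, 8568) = 42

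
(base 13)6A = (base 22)40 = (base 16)58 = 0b1011000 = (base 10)88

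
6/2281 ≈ 0.00263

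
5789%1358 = 357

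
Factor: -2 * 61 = -1 * 2^1 * 61^1 = -122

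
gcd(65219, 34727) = 847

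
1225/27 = 45 + 10/27 ≈ 45.37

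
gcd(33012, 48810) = 6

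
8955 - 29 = 8926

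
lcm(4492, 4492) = 4492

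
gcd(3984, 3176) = 8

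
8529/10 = 852 + 9/10 = 852.90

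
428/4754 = 214/2377 ≈ 0.0900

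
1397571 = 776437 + 621134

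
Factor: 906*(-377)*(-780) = 2^3*3^2*5^1*13^2*29^1*151^1 = 266418360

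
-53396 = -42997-10399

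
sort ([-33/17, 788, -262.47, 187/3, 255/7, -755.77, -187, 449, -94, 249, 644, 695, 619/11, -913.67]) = [-913.67, -755.77, -262.47, -187, -94, -33/17, 255/7, 619/11, 187/3, 249, 449, 644, 695, 788]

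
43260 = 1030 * 42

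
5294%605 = 454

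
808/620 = 1+47/155 ≈ 1.30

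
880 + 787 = 1667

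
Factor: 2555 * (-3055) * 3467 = -1 * 5^2 * 7^1 * 13^1 * 47^1 * 73^1 * 3467^1 = -27061755175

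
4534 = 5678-1144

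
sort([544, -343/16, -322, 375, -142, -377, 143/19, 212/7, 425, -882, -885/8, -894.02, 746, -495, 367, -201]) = [-894.02, -882, -495, -377, -322, -201, -142, -885/8, -343/16, 143/19, 212/7, 367, 375, 425, 544, 746]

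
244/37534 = 122/18767 ≈ 0.00650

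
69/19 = 3 + 12/19 ≈ 3.63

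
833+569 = 1402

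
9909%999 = 918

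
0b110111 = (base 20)2f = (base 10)55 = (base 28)1r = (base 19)2h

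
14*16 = 224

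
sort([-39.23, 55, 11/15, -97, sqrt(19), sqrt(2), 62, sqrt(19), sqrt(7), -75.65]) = [-97, -75.65, -39.23, 11/15, sqrt(2), sqrt(7), sqrt(19), sqrt(19), 55, 62]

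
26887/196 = 3841/28 ≈ 137.18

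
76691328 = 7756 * 9888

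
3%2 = 1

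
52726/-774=-68 - 47/387 ≈ -68.12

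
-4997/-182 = 27 + 83/182≈27.46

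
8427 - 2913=5514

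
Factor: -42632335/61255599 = -1 * 3^(-1) * 5^1 * 41^(-1) * 89^1 * 95803^1 * 498013^(-1)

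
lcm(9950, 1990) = 9950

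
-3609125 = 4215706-7824831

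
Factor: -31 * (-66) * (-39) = -1 * 2^1 * 3^2 * 11^1 * 13^1 * 31^1 = -79794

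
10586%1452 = 422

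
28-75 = -47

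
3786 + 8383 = 12169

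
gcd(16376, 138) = 46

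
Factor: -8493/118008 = -1*2^(-3)*3^(-1)*11^(-1)*19^1 = -19/264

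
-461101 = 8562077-9023178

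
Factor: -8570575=-1*5^2*13^1*26371^1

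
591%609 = 591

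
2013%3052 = 2013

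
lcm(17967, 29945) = 89835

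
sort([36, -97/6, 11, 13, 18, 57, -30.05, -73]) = [-73, -30.05, -97/6, 11, 13, 18, 36, 57]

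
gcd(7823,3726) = 1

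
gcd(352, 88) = 88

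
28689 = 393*73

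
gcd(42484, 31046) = 1634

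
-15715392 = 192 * (-81851)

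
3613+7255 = 10868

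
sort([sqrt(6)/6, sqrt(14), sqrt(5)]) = [sqrt(6)/6, sqrt(5), sqrt(14)]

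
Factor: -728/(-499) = 2^3*7^1*13^1*499^(-1)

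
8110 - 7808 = 302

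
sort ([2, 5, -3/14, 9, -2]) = [-2, -3/14, 2, 5, 9]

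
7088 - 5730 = 1358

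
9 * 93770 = 843930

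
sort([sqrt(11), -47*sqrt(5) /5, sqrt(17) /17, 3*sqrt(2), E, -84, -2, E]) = [-84, -47*sqrt(5) /5, -2, sqrt(17) /17, E, E, sqrt(11), 3*sqrt(2)]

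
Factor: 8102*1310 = 2^2*5^1*131^1*4051^1 = 10613620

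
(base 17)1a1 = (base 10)460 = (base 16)1cc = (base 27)h1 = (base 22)kk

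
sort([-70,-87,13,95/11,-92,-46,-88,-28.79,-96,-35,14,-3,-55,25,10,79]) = [-96,-92,-88,-87,-70,-55,-46,-35,-28.79,-3,95/11,10,13,14,25,79]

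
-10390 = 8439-18829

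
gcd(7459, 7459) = 7459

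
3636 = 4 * 909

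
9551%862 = 69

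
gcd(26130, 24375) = 195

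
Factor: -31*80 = -1*2^4*5^1*31^1 = -2480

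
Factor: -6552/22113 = -1*2^3*3^(-3) = -8/27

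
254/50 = 5 + 2/25 = 5.08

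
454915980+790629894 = 1245545874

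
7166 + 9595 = 16761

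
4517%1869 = 779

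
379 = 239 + 140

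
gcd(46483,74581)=1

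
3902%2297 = 1605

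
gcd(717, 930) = 3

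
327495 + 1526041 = 1853536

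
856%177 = 148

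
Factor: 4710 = 2^1*3^1*5^1*157^1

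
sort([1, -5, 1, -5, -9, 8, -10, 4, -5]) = [-10, -9, -5, -5, -5, 1, 1, 4, 8]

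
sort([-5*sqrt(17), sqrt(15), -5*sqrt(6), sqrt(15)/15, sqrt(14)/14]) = [-5*sqrt(17), -5*sqrt(6), sqrt(15)/15, sqrt(14)/14, sqrt(15)]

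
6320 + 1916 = 8236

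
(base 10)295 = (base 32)97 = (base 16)127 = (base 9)357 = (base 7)601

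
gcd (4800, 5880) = 120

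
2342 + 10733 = 13075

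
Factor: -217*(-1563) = 3^1*7^1*31^1*521^1 = 339171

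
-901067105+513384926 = -387682179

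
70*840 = 58800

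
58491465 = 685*85389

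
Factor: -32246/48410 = -1*5^(-1)*23^1*47^(-1)*103^(-1)*701^1 = -16123/24205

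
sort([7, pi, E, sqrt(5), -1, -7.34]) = [-7.34, -1, sqrt(5), E, pi, 7]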